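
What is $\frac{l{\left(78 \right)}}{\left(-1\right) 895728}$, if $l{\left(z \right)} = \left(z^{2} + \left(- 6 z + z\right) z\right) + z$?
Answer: $\frac{4043}{149288} \approx 0.027082$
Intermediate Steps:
$l{\left(z \right)} = z - 4 z^{2}$ ($l{\left(z \right)} = \left(z^{2} + - 5 z z\right) + z = \left(z^{2} - 5 z^{2}\right) + z = - 4 z^{2} + z = z - 4 z^{2}$)
$\frac{l{\left(78 \right)}}{\left(-1\right) 895728} = \frac{78 \left(1 - 312\right)}{\left(-1\right) 895728} = \frac{78 \left(1 - 312\right)}{-895728} = 78 \left(-311\right) \left(- \frac{1}{895728}\right) = \left(-24258\right) \left(- \frac{1}{895728}\right) = \frac{4043}{149288}$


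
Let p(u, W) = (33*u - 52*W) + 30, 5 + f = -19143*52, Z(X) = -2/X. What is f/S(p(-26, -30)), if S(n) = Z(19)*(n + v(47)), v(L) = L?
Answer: 995441/82 ≈ 12140.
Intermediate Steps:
f = -995441 (f = -5 - 19143*52 = -5 - 995436 = -995441)
p(u, W) = 30 - 52*W + 33*u (p(u, W) = (-52*W + 33*u) + 30 = 30 - 52*W + 33*u)
S(n) = -94/19 - 2*n/19 (S(n) = (-2/19)*(n + 47) = (-2*1/19)*(47 + n) = -2*(47 + n)/19 = -94/19 - 2*n/19)
f/S(p(-26, -30)) = -995441/(-94/19 - 2*(30 - 52*(-30) + 33*(-26))/19) = -995441/(-94/19 - 2*(30 + 1560 - 858)/19) = -995441/(-94/19 - 2/19*732) = -995441/(-94/19 - 1464/19) = -995441/(-82) = -995441*(-1/82) = 995441/82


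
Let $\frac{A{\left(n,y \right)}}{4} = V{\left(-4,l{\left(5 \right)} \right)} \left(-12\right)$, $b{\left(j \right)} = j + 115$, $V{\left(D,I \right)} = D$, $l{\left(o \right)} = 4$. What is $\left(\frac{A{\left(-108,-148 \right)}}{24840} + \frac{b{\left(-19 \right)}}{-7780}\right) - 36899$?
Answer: $- \frac{14856092741}{402615} \approx -36899.0$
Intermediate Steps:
$b{\left(j \right)} = 115 + j$
$A{\left(n,y \right)} = 192$ ($A{\left(n,y \right)} = 4 \left(\left(-4\right) \left(-12\right)\right) = 4 \cdot 48 = 192$)
$\left(\frac{A{\left(-108,-148 \right)}}{24840} + \frac{b{\left(-19 \right)}}{-7780}\right) - 36899 = \left(\frac{192}{24840} + \frac{115 - 19}{-7780}\right) - 36899 = \left(192 \cdot \frac{1}{24840} + 96 \left(- \frac{1}{7780}\right)\right) - 36899 = \left(\frac{8}{1035} - \frac{24}{1945}\right) - 36899 = - \frac{1856}{402615} - 36899 = - \frac{14856092741}{402615}$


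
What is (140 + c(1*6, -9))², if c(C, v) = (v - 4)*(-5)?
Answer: 42025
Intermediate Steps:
c(C, v) = 20 - 5*v (c(C, v) = (-4 + v)*(-5) = 20 - 5*v)
(140 + c(1*6, -9))² = (140 + (20 - 5*(-9)))² = (140 + (20 + 45))² = (140 + 65)² = 205² = 42025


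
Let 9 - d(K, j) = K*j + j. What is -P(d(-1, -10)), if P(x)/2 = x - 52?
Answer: 86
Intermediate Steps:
d(K, j) = 9 - j - K*j (d(K, j) = 9 - (K*j + j) = 9 - (j + K*j) = 9 + (-j - K*j) = 9 - j - K*j)
P(x) = -104 + 2*x (P(x) = 2*(x - 52) = 2*(-52 + x) = -104 + 2*x)
-P(d(-1, -10)) = -(-104 + 2*(9 - 1*(-10) - 1*(-1)*(-10))) = -(-104 + 2*(9 + 10 - 10)) = -(-104 + 2*9) = -(-104 + 18) = -1*(-86) = 86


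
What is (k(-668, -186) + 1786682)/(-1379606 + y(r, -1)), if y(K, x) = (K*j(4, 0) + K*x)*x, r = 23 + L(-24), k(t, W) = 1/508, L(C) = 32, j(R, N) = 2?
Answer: -302544819/233622596 ≈ -1.2950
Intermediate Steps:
k(t, W) = 1/508
r = 55 (r = 23 + 32 = 55)
y(K, x) = x*(2*K + K*x) (y(K, x) = (K*2 + K*x)*x = (2*K + K*x)*x = x*(2*K + K*x))
(k(-668, -186) + 1786682)/(-1379606 + y(r, -1)) = (1/508 + 1786682)/(-1379606 + 55*(-1)*(2 - 1)) = 907634457/(508*(-1379606 + 55*(-1)*1)) = 907634457/(508*(-1379606 - 55)) = (907634457/508)/(-1379661) = (907634457/508)*(-1/1379661) = -302544819/233622596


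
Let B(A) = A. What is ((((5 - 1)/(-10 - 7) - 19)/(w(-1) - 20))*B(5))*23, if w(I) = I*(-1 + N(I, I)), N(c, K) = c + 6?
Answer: 12535/136 ≈ 92.169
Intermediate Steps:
N(c, K) = 6 + c
w(I) = I*(5 + I) (w(I) = I*(-1 + (6 + I)) = I*(5 + I))
((((5 - 1)/(-10 - 7) - 19)/(w(-1) - 20))*B(5))*23 = ((((5 - 1)/(-10 - 7) - 19)/(-(5 - 1) - 20))*5)*23 = (((4/(-17) - 19)/(-1*4 - 20))*5)*23 = (((4*(-1/17) - 19)/(-4 - 20))*5)*23 = (((-4/17 - 19)/(-24))*5)*23 = (-327/17*(-1/24)*5)*23 = ((109/136)*5)*23 = (545/136)*23 = 12535/136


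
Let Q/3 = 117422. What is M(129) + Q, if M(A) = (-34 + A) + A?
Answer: 352490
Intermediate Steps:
M(A) = -34 + 2*A
Q = 352266 (Q = 3*117422 = 352266)
M(129) + Q = (-34 + 2*129) + 352266 = (-34 + 258) + 352266 = 224 + 352266 = 352490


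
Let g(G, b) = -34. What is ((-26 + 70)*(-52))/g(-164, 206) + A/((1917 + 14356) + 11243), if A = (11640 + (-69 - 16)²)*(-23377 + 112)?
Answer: -2476574507/155924 ≈ -15883.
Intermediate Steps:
A = -438894225 (A = (11640 + (-85)²)*(-23265) = (11640 + 7225)*(-23265) = 18865*(-23265) = -438894225)
((-26 + 70)*(-52))/g(-164, 206) + A/((1917 + 14356) + 11243) = ((-26 + 70)*(-52))/(-34) - 438894225/((1917 + 14356) + 11243) = (44*(-52))*(-1/34) - 438894225/(16273 + 11243) = -2288*(-1/34) - 438894225/27516 = 1144/17 - 438894225*1/27516 = 1144/17 - 146298075/9172 = -2476574507/155924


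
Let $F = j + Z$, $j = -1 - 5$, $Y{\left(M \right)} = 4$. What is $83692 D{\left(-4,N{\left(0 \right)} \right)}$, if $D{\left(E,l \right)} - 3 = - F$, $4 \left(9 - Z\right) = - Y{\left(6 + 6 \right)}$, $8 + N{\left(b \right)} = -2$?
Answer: $-83692$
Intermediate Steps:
$N{\left(b \right)} = -10$ ($N{\left(b \right)} = -8 - 2 = -10$)
$j = -6$ ($j = -1 - 5 = -6$)
$Z = 10$ ($Z = 9 - \frac{\left(-1\right) 4}{4} = 9 - -1 = 9 + 1 = 10$)
$F = 4$ ($F = -6 + 10 = 4$)
$D{\left(E,l \right)} = -1$ ($D{\left(E,l \right)} = 3 - 4 = -1$)
$83692 D{\left(-4,N{\left(0 \right)} \right)} = 83692 \left(-1\right) = -83692$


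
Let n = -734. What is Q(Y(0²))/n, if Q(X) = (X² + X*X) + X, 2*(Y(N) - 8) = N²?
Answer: -68/367 ≈ -0.18529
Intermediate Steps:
Y(N) = 8 + N²/2
Q(X) = X + 2*X² (Q(X) = (X² + X²) + X = 2*X² + X = X + 2*X²)
Q(Y(0²))/n = ((8 + (0²)²/2)*(1 + 2*(8 + (0²)²/2)))/(-734) = ((8 + (½)*0²)*(1 + 2*(8 + (½)*0²)))*(-1/734) = ((8 + (½)*0)*(1 + 2*(8 + (½)*0)))*(-1/734) = ((8 + 0)*(1 + 2*(8 + 0)))*(-1/734) = (8*(1 + 2*8))*(-1/734) = (8*(1 + 16))*(-1/734) = (8*17)*(-1/734) = 136*(-1/734) = -68/367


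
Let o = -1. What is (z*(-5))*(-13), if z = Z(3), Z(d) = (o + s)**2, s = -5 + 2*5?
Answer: 1040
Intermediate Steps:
s = 5 (s = -5 + 10 = 5)
Z(d) = 16 (Z(d) = (-1 + 5)**2 = 4**2 = 16)
z = 16
(z*(-5))*(-13) = (16*(-5))*(-13) = -80*(-13) = 1040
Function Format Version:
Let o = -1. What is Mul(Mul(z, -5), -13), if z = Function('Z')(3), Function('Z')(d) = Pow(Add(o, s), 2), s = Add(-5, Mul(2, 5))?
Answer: 1040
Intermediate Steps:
s = 5 (s = Add(-5, 10) = 5)
Function('Z')(d) = 16 (Function('Z')(d) = Pow(Add(-1, 5), 2) = Pow(4, 2) = 16)
z = 16
Mul(Mul(z, -5), -13) = Mul(Mul(16, -5), -13) = Mul(-80, -13) = 1040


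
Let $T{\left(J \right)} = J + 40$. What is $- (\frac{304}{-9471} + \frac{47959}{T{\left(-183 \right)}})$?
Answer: $\frac{3754241}{11193} \approx 335.41$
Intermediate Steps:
$T{\left(J \right)} = 40 + J$
$- (\frac{304}{-9471} + \frac{47959}{T{\left(-183 \right)}}) = - (\frac{304}{-9471} + \frac{47959}{40 - 183}) = - (304 \left(- \frac{1}{9471}\right) + \frac{47959}{-143}) = - (- \frac{304}{9471} + 47959 \left(- \frac{1}{143}\right)) = - (- \frac{304}{9471} - \frac{47959}{143}) = \left(-1\right) \left(- \frac{3754241}{11193}\right) = \frac{3754241}{11193}$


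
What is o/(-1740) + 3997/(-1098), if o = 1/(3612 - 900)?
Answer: -349284527/95950560 ≈ -3.6403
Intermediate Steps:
o = 1/2712 ≈ 0.00036873
o/(-1740) + 3997/(-1098) = (1/2712)/(-1740) + 3997/(-1098) = (1/2712)*(-1/1740) + 3997*(-1/1098) = -1/4718880 - 3997/1098 = -349284527/95950560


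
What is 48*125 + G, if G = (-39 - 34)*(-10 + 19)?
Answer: 5343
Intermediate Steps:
G = -657 (G = -73*9 = -657)
48*125 + G = 48*125 - 657 = 6000 - 657 = 5343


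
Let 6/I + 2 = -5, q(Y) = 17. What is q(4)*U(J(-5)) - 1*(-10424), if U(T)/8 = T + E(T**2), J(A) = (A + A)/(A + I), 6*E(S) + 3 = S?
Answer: 53729468/5043 ≈ 10654.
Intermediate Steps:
E(S) = -1/2 + S/6
I = -6/7 (I = 6/(-2 - 5) = 6/(-7) = 6*(-1/7) = -6/7 ≈ -0.85714)
J(A) = 2*A/(-6/7 + A) (J(A) = (A + A)/(A - 6/7) = (2*A)/(-6/7 + A) = 2*A/(-6/7 + A))
U(T) = -4 + 8*T + 4*T**2/3 (U(T) = 8*(T + (-1/2 + T**2/6)) = 8*(-1/2 + T + T**2/6) = -4 + 8*T + 4*T**2/3)
q(4)*U(J(-5)) - 1*(-10424) = 17*(-4 + 8*(14*(-5)/(-6 + 7*(-5))) + 4*(14*(-5)/(-6 + 7*(-5)))**2/3) - 1*(-10424) = 17*(-4 + 8*(14*(-5)/(-6 - 35)) + 4*(14*(-5)/(-6 - 35))**2/3) + 10424 = 17*(-4 + 8*(14*(-5)/(-41)) + 4*(14*(-5)/(-41))**2/3) + 10424 = 17*(-4 + 8*(14*(-5)*(-1/41)) + 4*(14*(-5)*(-1/41))**2/3) + 10424 = 17*(-4 + 8*(70/41) + 4*(70/41)**2/3) + 10424 = 17*(-4 + 560/41 + (4/3)*(4900/1681)) + 10424 = 17*(-4 + 560/41 + 19600/5043) + 10424 = 17*(68308/5043) + 10424 = 1161236/5043 + 10424 = 53729468/5043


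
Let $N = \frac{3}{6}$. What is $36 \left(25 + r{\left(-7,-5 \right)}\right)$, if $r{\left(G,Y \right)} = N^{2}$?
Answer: $909$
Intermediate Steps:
$N = \frac{1}{2}$ ($N = 3 \cdot \frac{1}{6} = \frac{1}{2} \approx 0.5$)
$r{\left(G,Y \right)} = \frac{1}{4}$ ($r{\left(G,Y \right)} = \left(\frac{1}{2}\right)^{2} = \frac{1}{4}$)
$36 \left(25 + r{\left(-7,-5 \right)}\right) = 36 \left(25 + \frac{1}{4}\right) = 36 \cdot \frac{101}{4} = 909$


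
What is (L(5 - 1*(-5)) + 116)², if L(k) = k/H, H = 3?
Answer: 128164/9 ≈ 14240.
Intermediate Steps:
L(k) = k/3
(L(5 - 1*(-5)) + 116)² = ((5 - 1*(-5))/3 + 116)² = ((5 + 5)/3 + 116)² = ((⅓)*10 + 116)² = (10/3 + 116)² = (358/3)² = 128164/9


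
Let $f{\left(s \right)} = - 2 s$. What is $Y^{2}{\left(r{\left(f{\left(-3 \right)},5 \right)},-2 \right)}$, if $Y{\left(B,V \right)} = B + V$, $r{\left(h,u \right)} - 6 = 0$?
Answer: $16$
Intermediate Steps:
$r{\left(h,u \right)} = 6$ ($r{\left(h,u \right)} = 6 + 0 = 6$)
$Y^{2}{\left(r{\left(f{\left(-3 \right)},5 \right)},-2 \right)} = \left(6 - 2\right)^{2} = 4^{2} = 16$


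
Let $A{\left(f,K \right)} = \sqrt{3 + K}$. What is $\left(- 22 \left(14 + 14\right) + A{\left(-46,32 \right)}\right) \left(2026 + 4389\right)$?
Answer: $-3951640 + 6415 \sqrt{35} \approx -3.9137 \cdot 10^{6}$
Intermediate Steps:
$\left(- 22 \left(14 + 14\right) + A{\left(-46,32 \right)}\right) \left(2026 + 4389\right) = \left(- 22 \left(14 + 14\right) + \sqrt{3 + 32}\right) \left(2026 + 4389\right) = \left(\left(-22\right) 28 + \sqrt{35}\right) 6415 = \left(-616 + \sqrt{35}\right) 6415 = -3951640 + 6415 \sqrt{35}$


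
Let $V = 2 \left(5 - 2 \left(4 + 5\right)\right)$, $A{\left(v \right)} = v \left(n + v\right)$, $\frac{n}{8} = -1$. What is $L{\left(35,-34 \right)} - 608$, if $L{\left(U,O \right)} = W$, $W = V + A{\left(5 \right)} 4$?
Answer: $-694$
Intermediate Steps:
$n = -8$ ($n = 8 \left(-1\right) = -8$)
$A{\left(v \right)} = v \left(-8 + v\right)$
$V = -26$ ($V = 2 \left(5 - 18\right) = 2 \left(-13\right) = -26$)
$W = -86$ ($W = -26 + 5 \left(-8 + 5\right) 4 = -26 + 5 \left(-3\right) 4 = -26 - 60 = -86$)
$L{\left(U,O \right)} = -86$
$L{\left(35,-34 \right)} - 608 = -86 - 608 = -694$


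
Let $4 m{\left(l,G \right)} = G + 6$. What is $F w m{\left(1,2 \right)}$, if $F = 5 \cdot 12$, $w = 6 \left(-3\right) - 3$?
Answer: $-2520$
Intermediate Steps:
$m{\left(l,G \right)} = \frac{3}{2} + \frac{G}{4}$ ($m{\left(l,G \right)} = \frac{G + 6}{4} = \frac{6 + G}{4} = \frac{3}{2} + \frac{G}{4}$)
$w = -21$ ($w = -18 - 3 = -21$)
$F = 60$
$F w m{\left(1,2 \right)} = 60 \left(-21\right) \left(\frac{3}{2} + \frac{1}{4} \cdot 2\right) = - 1260 \left(\frac{3}{2} + \frac{1}{2}\right) = \left(-1260\right) 2 = -2520$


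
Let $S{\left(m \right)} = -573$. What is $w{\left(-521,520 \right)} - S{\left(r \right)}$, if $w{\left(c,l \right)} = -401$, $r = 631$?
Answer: $172$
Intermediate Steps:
$w{\left(-521,520 \right)} - S{\left(r \right)} = -401 - -573 = -401 + 573 = 172$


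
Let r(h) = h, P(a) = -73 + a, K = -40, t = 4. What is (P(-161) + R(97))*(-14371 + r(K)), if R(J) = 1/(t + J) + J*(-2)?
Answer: 622944297/101 ≈ 6.1678e+6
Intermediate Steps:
R(J) = 1/(4 + J) - 2*J (R(J) = 1/(4 + J) + J*(-2) = 1/(4 + J) - 2*J)
(P(-161) + R(97))*(-14371 + r(K)) = ((-73 - 161) + (1 - 8*97 - 2*97**2)/(4 + 97))*(-14371 - 40) = (-234 + (1 - 776 - 2*9409)/101)*(-14411) = (-234 + (1 - 776 - 18818)/101)*(-14411) = (-234 + (1/101)*(-19593))*(-14411) = (-234 - 19593/101)*(-14411) = -43227/101*(-14411) = 622944297/101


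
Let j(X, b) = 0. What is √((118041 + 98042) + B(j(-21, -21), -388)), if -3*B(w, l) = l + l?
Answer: 5*√77883/3 ≈ 465.13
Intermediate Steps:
B(w, l) = -2*l/3 (B(w, l) = -(l + l)/3 = -2*l/3)
√((118041 + 98042) + B(j(-21, -21), -388)) = √((118041 + 98042) - ⅔*(-388)) = √(216083 + 776/3) = √(649025/3) = 5*√77883/3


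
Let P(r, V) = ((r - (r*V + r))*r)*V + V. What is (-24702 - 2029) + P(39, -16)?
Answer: -416123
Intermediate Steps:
P(r, V) = V - V²*r² (P(r, V) = ((r - (V*r + r))*r)*V + V = ((r - (r + V*r))*r)*V + V = ((r + (-r - V*r))*r)*V + V = ((-V*r)*r)*V + V = (-V*r²)*V + V = -V²*r² + V = V - V²*r²)
(-24702 - 2029) + P(39, -16) = (-24702 - 2029) - 16*(1 - 1*(-16)*39²) = -26731 - 16*(1 - 1*(-16)*1521) = -26731 - 16*(1 + 24336) = -26731 - 16*24337 = -26731 - 389392 = -416123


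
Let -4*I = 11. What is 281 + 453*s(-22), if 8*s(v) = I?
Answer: 4009/32 ≈ 125.28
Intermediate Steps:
I = -11/4 (I = -¼*11 = -11/4 ≈ -2.7500)
s(v) = -11/32 (s(v) = (⅛)*(-11/4) = -11/32)
281 + 453*s(-22) = 281 + 453*(-11/32) = 281 - 4983/32 = 4009/32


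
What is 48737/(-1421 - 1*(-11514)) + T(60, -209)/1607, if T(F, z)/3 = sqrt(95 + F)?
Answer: 48737/10093 + 3*sqrt(155)/1607 ≈ 4.8520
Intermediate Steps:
T(F, z) = 3*sqrt(95 + F)
48737/(-1421 - 1*(-11514)) + T(60, -209)/1607 = 48737/(-1421 - 1*(-11514)) + (3*sqrt(95 + 60))/1607 = 48737/(-1421 + 11514) + (3*sqrt(155))*(1/1607) = 48737/10093 + 3*sqrt(155)/1607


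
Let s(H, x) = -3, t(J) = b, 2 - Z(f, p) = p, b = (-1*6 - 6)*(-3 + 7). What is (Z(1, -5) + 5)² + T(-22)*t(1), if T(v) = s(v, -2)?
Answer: 288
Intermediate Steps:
b = -48 (b = (-6 - 6)*4 = -12*4 = -48)
Z(f, p) = 2 - p
t(J) = -48
T(v) = -3
(Z(1, -5) + 5)² + T(-22)*t(1) = ((2 - 1*(-5)) + 5)² - 3*(-48) = ((2 + 5) + 5)² + 144 = (7 + 5)² + 144 = 12² + 144 = 144 + 144 = 288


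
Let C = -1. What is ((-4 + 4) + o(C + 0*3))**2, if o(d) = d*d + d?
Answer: 0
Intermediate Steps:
o(d) = d + d**2 (o(d) = d**2 + d = d + d**2)
((-4 + 4) + o(C + 0*3))**2 = ((-4 + 4) + (-1 + 0*3)*(1 + (-1 + 0*3)))**2 = (0 + (-1 + 0)*(1 + (-1 + 0)))**2 = (0 - (1 - 1))**2 = (0 - 1*0)**2 = (0 + 0)**2 = 0**2 = 0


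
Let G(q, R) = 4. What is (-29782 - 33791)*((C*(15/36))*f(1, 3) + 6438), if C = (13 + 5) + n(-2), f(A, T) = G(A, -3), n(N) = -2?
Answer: -410978254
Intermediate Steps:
f(A, T) = 4
C = 16 (C = (13 + 5) - 2 = 18 - 2 = 16)
(-29782 - 33791)*((C*(15/36))*f(1, 3) + 6438) = (-29782 - 33791)*((16*(15/36))*4 + 6438) = -63573*((16*(15*(1/36)))*4 + 6438) = -63573*((16*(5/12))*4 + 6438) = -63573*((20/3)*4 + 6438) = -63573*(80/3 + 6438) = -63573*19394/3 = -410978254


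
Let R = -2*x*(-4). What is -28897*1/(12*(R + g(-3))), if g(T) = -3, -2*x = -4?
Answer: -28897/156 ≈ -185.24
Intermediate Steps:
x = 2 (x = -1/2*(-4) = 2)
R = 16 (R = -2*2*(-4) = -4*(-4) = 16)
-28897*1/(12*(R + g(-3))) = -28897*1/(12*(16 - 3)) = -28897/(13*12) = -28897/156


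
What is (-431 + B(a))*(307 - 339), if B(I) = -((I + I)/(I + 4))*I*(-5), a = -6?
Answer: 19552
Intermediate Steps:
B(I) = 10*I**2/(4 + I) (B(I) = -((2*I)/(4 + I))*I*(-5) = -(2*I/(4 + I))*I*(-5) = -2*I**2/(4 + I)*(-5) = -(-10)*I**2/(4 + I) = 10*I**2/(4 + I))
(-431 + B(a))*(307 - 339) = (-431 + 10*(-6)**2/(4 - 6))*(307 - 339) = (-431 + 10*36/(-2))*(-32) = (-431 + 10*36*(-1/2))*(-32) = (-431 - 180)*(-32) = -611*(-32) = 19552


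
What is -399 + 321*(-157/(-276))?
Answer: -19909/92 ≈ -216.40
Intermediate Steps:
-399 + 321*(-157/(-276)) = -399 + 321*(-157*(-1/276)) = -399 + 321*(157/276) = -399 + 16799/92 = -19909/92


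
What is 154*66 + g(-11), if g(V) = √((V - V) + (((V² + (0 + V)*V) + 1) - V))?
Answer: 10164 + √254 ≈ 10180.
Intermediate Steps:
g(V) = √(1 - V + 2*V²) (g(V) = √(0 + (((V² + V*V) + 1) - V)) = √(0 + (((V² + V²) + 1) - V)) = √(0 + ((2*V² + 1) - V)) = √(0 + ((1 + 2*V²) - V)) = √(0 + (1 - V + 2*V²)) = √(1 - V + 2*V²))
154*66 + g(-11) = 154*66 + √(1 - 1*(-11) + 2*(-11)²) = 10164 + √(1 + 11 + 2*121) = 10164 + √(1 + 11 + 242) = 10164 + √254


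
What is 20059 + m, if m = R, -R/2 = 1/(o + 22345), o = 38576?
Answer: 1222014337/60921 ≈ 20059.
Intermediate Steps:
R = -2/60921 (R = -2/(38576 + 22345) = -2/60921 ≈ -3.2829e-5)
m = -2/60921 ≈ -3.2829e-5
20059 + m = 20059 - 2/60921 = 1222014337/60921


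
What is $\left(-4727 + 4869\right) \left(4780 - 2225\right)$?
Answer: $362810$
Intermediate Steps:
$\left(-4727 + 4869\right) \left(4780 - 2225\right) = 142 \cdot 2555 = 362810$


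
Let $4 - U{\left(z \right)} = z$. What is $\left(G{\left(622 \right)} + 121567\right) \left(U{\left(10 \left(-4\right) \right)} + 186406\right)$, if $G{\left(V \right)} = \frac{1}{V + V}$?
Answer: $\frac{14098356060525}{622} \approx 2.2666 \cdot 10^{10}$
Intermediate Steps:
$U{\left(z \right)} = 4 - z$
$G{\left(V \right)} = \frac{1}{2 V}$
$\left(G{\left(622 \right)} + 121567\right) \left(U{\left(10 \left(-4\right) \right)} + 186406\right) = \left(\frac{1}{2 \cdot 622} + 121567\right) \left(\left(4 - 10 \left(-4\right)\right) + 186406\right) = \left(\frac{1}{2} \cdot \frac{1}{622} + 121567\right) \left(\left(4 - -40\right) + 186406\right) = \left(\frac{1}{1244} + 121567\right) \left(\left(4 + 40\right) + 186406\right) = \frac{151229349 \left(44 + 186406\right)}{1244} = \frac{151229349}{1244} \cdot 186450 = \frac{14098356060525}{622}$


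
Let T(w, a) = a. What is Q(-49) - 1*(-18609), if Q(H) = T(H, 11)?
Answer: 18620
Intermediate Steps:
Q(H) = 11
Q(-49) - 1*(-18609) = 11 - 1*(-18609) = 11 + 18609 = 18620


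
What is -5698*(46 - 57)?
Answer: 62678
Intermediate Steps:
-5698*(46 - 57) = -5698*(-11) = 62678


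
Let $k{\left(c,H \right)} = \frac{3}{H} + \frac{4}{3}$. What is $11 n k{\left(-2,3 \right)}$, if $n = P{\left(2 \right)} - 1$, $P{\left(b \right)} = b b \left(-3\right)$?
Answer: $- \frac{1001}{3} \approx -333.67$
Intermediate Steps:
$k{\left(c,H \right)} = \frac{4}{3} + \frac{3}{H}$ ($k{\left(c,H \right)} = \frac{3}{H} + 4 \cdot \frac{1}{3} = \frac{3}{H} + \frac{4}{3} = \frac{4}{3} + \frac{3}{H}$)
$P{\left(b \right)} = - 3 b^{2}$ ($P{\left(b \right)} = b^{2} \left(-3\right) = - 3 b^{2}$)
$n = -13$ ($n = - 3 \cdot 2^{2} - 1 = \left(-3\right) 4 - 1 = -12 - 1 = -13$)
$11 n k{\left(-2,3 \right)} = 11 \left(-13\right) \left(\frac{4}{3} + \frac{3}{3}\right) = - 143 \left(\frac{4}{3} + 3 \cdot \frac{1}{3}\right) = - 143 \left(\frac{4}{3} + 1\right) = \left(-143\right) \frac{7}{3} = - \frac{1001}{3}$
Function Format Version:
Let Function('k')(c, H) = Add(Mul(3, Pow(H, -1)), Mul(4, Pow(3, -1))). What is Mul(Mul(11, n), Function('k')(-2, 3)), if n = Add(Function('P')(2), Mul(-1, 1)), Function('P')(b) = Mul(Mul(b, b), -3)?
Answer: Rational(-1001, 3) ≈ -333.67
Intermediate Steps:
Function('k')(c, H) = Add(Rational(4, 3), Mul(3, Pow(H, -1))) (Function('k')(c, H) = Add(Mul(3, Pow(H, -1)), Mul(4, Rational(1, 3))) = Add(Mul(3, Pow(H, -1)), Rational(4, 3)) = Add(Rational(4, 3), Mul(3, Pow(H, -1))))
Function('P')(b) = Mul(-3, Pow(b, 2)) (Function('P')(b) = Mul(Pow(b, 2), -3) = Mul(-3, Pow(b, 2)))
n = -13 (n = Add(Mul(-3, Pow(2, 2)), Mul(-1, 1)) = Add(Mul(-3, 4), -1) = Add(-12, -1) = -13)
Mul(Mul(11, n), Function('k')(-2, 3)) = Mul(Mul(11, -13), Add(Rational(4, 3), Mul(3, Pow(3, -1)))) = Mul(-143, Add(Rational(4, 3), Mul(3, Rational(1, 3)))) = Mul(-143, Add(Rational(4, 3), 1)) = Mul(-143, Rational(7, 3)) = Rational(-1001, 3)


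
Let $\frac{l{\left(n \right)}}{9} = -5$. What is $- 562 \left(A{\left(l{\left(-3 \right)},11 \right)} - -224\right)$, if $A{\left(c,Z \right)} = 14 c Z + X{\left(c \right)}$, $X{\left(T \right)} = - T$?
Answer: $3743482$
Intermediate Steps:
$l{\left(n \right)} = -45$ ($l{\left(n \right)} = 9 \left(-5\right) = -45$)
$A{\left(c,Z \right)} = - c + 14 Z c$ ($A{\left(c,Z \right)} = 14 c Z - c = 14 Z c - c = - c + 14 Z c$)
$- 562 \left(A{\left(l{\left(-3 \right)},11 \right)} - -224\right) = - 562 \left(- 45 \left(-1 + 14 \cdot 11\right) - -224\right) = - 562 \left(- 45 \left(-1 + 154\right) + 224\right) = - 562 \left(\left(-45\right) 153 + 224\right) = - 562 \left(-6885 + 224\right) = \left(-562\right) \left(-6661\right) = 3743482$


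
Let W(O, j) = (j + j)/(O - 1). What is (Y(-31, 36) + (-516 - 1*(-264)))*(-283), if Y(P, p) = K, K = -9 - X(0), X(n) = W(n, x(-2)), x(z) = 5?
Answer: 71033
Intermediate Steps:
W(O, j) = 2*j/(-1 + O) (W(O, j) = (2*j)/(-1 + O) = 2*j/(-1 + O))
X(n) = 10/(-1 + n) (X(n) = 2*5/(-1 + n) = 10/(-1 + n))
K = 1 (K = -9 - 10/(-1 + 0) = -9 - 10/(-1) = -9 - 10*(-1) = -9 - 1*(-10) = -9 + 10 = 1)
Y(P, p) = 1
(Y(-31, 36) + (-516 - 1*(-264)))*(-283) = (1 + (-516 - 1*(-264)))*(-283) = (1 + (-516 + 264))*(-283) = (1 - 252)*(-283) = -251*(-283) = 71033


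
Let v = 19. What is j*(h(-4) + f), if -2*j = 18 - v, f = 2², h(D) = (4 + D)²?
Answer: 2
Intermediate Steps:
f = 4
j = ½ (j = -(18 - 1*19)/2 = -(18 - 19)/2 = -½*(-1) = ½ ≈ 0.50000)
j*(h(-4) + f) = ((4 - 4)² + 4)/2 = (0² + 4)/2 = (0 + 4)/2 = (½)*4 = 2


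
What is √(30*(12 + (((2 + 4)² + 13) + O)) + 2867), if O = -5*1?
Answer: √4547 ≈ 67.431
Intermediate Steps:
O = -5
√(30*(12 + (((2 + 4)² + 13) + O)) + 2867) = √(30*(12 + (((2 + 4)² + 13) - 5)) + 2867) = √(30*(12 + ((6² + 13) - 5)) + 2867) = √(30*(12 + ((36 + 13) - 5)) + 2867) = √(30*(12 + (49 - 5)) + 2867) = √(30*(12 + 44) + 2867) = √(30*56 + 2867) = √(1680 + 2867) = √4547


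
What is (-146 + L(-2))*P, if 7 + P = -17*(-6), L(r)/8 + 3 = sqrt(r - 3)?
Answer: -16150 + 760*I*sqrt(5) ≈ -16150.0 + 1699.4*I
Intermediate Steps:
L(r) = -24 + 8*sqrt(-3 + r) (L(r) = -24 + 8*sqrt(r - 3) = -24 + 8*sqrt(-3 + r))
P = 95 (P = -7 - 17*(-6) = -7 + 102 = 95)
(-146 + L(-2))*P = (-146 + (-24 + 8*sqrt(-3 - 2)))*95 = (-146 + (-24 + 8*sqrt(-5)))*95 = (-146 + (-24 + 8*(I*sqrt(5))))*95 = (-146 + (-24 + 8*I*sqrt(5)))*95 = (-170 + 8*I*sqrt(5))*95 = -16150 + 760*I*sqrt(5)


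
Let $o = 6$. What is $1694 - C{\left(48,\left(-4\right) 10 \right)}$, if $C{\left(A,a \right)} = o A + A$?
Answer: $1358$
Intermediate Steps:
$C{\left(A,a \right)} = 7 A$ ($C{\left(A,a \right)} = 6 A + A = 7 A$)
$1694 - C{\left(48,\left(-4\right) 10 \right)} = 1694 - 7 \cdot 48 = 1694 - 336 = 1358$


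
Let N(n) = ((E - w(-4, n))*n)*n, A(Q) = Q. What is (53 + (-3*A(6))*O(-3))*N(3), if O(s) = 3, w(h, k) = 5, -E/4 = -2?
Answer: -27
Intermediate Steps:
E = 8 (E = -4*(-2) = 8)
N(n) = 3*n² (N(n) = ((8 - 1*5)*n)*n = ((8 - 5)*n)*n = (3*n)*n = 3*n²)
(53 + (-3*A(6))*O(-3))*N(3) = (53 - 3*6*3)*(3*3²) = (53 - 18*3)*(3*9) = (53 - 54)*27 = -1*27 = -27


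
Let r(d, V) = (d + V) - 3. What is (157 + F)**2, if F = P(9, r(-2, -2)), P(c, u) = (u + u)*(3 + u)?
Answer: 45369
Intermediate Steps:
r(d, V) = -3 + V + d (r(d, V) = (V + d) - 3 = -3 + V + d)
P(c, u) = 2*u*(3 + u) (P(c, u) = (2*u)*(3 + u) = 2*u*(3 + u))
F = 56 (F = 2*(-3 - 2 - 2)*(3 + (-3 - 2 - 2)) = 2*(-7)*(3 - 7) = 2*(-7)*(-4) = 56)
(157 + F)**2 = (157 + 56)**2 = 213**2 = 45369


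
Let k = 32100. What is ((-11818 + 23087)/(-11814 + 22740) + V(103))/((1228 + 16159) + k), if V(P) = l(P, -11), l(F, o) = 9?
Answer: 109603/540694962 ≈ 0.00020271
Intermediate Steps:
V(P) = 9
((-11818 + 23087)/(-11814 + 22740) + V(103))/((1228 + 16159) + k) = ((-11818 + 23087)/(-11814 + 22740) + 9)/((1228 + 16159) + 32100) = (11269/10926 + 9)/(17387 + 32100) = (11269*(1/10926) + 9)/49487 = (11269/10926 + 9)*(1/49487) = (109603/10926)*(1/49487) = 109603/540694962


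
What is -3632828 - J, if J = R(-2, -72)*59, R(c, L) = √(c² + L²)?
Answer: -3632828 - 118*√1297 ≈ -3.6371e+6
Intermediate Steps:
R(c, L) = √(L² + c²)
J = 118*√1297 (J = √((-72)² + (-2)²)*59 = √(5184 + 4)*59 = √5188*59 = (2*√1297)*59 = 118*√1297 ≈ 4249.6)
-3632828 - J = -3632828 - 118*√1297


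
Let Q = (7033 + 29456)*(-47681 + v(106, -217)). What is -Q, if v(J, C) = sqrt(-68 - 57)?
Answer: 1739832009 - 182445*I*sqrt(5) ≈ 1.7398e+9 - 4.0796e+5*I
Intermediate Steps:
v(J, C) = 5*I*sqrt(5) (v(J, C) = sqrt(-125) = 5*I*sqrt(5))
Q = -1739832009 + 182445*I*sqrt(5) (Q = (7033 + 29456)*(-47681 + 5*I*sqrt(5)) = 36489*(-47681 + 5*I*sqrt(5)) = -1739832009 + 182445*I*sqrt(5) ≈ -1.7398e+9 + 4.0796e+5*I)
-Q = -(-1739832009 + 182445*I*sqrt(5)) = 1739832009 - 182445*I*sqrt(5)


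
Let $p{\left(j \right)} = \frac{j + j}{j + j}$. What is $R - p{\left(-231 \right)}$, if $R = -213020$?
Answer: $-213021$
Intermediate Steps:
$p{\left(j \right)} = 1$ ($p{\left(j \right)} = \frac{2 j}{2 j} = 2 j \frac{1}{2 j} = 1$)
$R - p{\left(-231 \right)} = -213020 - 1 = -213021$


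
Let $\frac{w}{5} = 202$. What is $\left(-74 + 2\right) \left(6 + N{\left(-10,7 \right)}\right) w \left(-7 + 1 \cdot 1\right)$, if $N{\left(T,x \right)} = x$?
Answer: $5672160$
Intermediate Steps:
$w = 1010$ ($w = 5 \cdot 202 = 1010$)
$\left(-74 + 2\right) \left(6 + N{\left(-10,7 \right)}\right) w \left(-7 + 1 \cdot 1\right) = \left(-74 + 2\right) \left(6 + 7\right) 1010 \left(-7 + 1 \cdot 1\right) = \left(-72\right) 13 \cdot 1010 \left(-7 + 1\right) = \left(-936\right) 1010 \left(-6\right) = \left(-945360\right) \left(-6\right) = 5672160$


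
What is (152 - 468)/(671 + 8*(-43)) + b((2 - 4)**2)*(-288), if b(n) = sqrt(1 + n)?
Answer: -316/327 - 288*sqrt(5) ≈ -644.95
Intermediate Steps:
(152 - 468)/(671 + 8*(-43)) + b((2 - 4)**2)*(-288) = (152 - 468)/(671 + 8*(-43)) + sqrt(1 + (2 - 4)**2)*(-288) = -316/(671 - 344) + sqrt(1 + (-2)**2)*(-288) = -316/327 + sqrt(1 + 4)*(-288) = -316*1/327 + sqrt(5)*(-288) = -316/327 - 288*sqrt(5)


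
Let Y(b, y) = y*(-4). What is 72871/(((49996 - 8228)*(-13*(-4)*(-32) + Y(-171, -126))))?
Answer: -72871/48450880 ≈ -0.0015040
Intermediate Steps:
Y(b, y) = -4*y
72871/(((49996 - 8228)*(-13*(-4)*(-32) + Y(-171, -126)))) = 72871/(((49996 - 8228)*(-13*(-4)*(-32) - 4*(-126)))) = 72871/((41768*(52*(-32) + 504))) = 72871/((41768*(-1664 + 504))) = 72871/((41768*(-1160))) = 72871/(-48450880) = 72871*(-1/48450880) = -72871/48450880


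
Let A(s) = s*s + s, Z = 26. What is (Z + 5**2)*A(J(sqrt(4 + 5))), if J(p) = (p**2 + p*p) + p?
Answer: 23562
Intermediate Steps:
J(p) = p + 2*p**2 (J(p) = (p**2 + p**2) + p = 2*p**2 + p = p + 2*p**2)
A(s) = s + s**2 (A(s) = s**2 + s = s + s**2)
(Z + 5**2)*A(J(sqrt(4 + 5))) = (26 + 5**2)*((sqrt(4 + 5)*(1 + 2*sqrt(4 + 5)))*(1 + sqrt(4 + 5)*(1 + 2*sqrt(4 + 5)))) = (26 + 25)*((sqrt(9)*(1 + 2*sqrt(9)))*(1 + sqrt(9)*(1 + 2*sqrt(9)))) = 51*((3*(1 + 2*3))*(1 + 3*(1 + 2*3))) = 51*((3*(1 + 6))*(1 + 3*(1 + 6))) = 51*((3*7)*(1 + 3*7)) = 51*(21*(1 + 21)) = 51*(21*22) = 51*462 = 23562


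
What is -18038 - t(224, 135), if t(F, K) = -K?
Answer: -17903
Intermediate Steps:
-18038 - t(224, 135) = -18038 - (-1)*135 = -18038 - 1*(-135) = -18038 + 135 = -17903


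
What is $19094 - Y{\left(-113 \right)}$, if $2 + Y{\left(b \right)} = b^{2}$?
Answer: $6327$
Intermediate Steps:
$Y{\left(b \right)} = -2 + b^{2}$
$19094 - Y{\left(-113 \right)} = 19094 - \left(-2 + \left(-113\right)^{2}\right) = 19094 - \left(-2 + 12769\right) = 19094 - 12767 = 6327$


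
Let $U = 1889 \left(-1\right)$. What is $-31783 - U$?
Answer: $-29894$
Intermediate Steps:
$U = -1889$
$-31783 - U = -31783 - -1889 = -31783 + 1889 = -29894$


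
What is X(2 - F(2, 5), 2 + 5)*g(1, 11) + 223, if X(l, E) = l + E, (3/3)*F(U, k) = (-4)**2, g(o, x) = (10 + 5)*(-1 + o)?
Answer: 223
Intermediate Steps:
g(o, x) = -15 + 15*o (g(o, x) = 15*(-1 + o) = -15 + 15*o)
F(U, k) = 16 (F(U, k) = (-4)**2 = 16)
X(l, E) = E + l
X(2 - F(2, 5), 2 + 5)*g(1, 11) + 223 = ((2 + 5) + (2 - 1*16))*(-15 + 15*1) + 223 = (7 + (2 - 16))*(-15 + 15) + 223 = (7 - 14)*0 + 223 = -7*0 + 223 = 0 + 223 = 223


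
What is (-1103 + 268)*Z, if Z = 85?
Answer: -70975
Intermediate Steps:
(-1103 + 268)*Z = (-1103 + 268)*85 = -835*85 = -70975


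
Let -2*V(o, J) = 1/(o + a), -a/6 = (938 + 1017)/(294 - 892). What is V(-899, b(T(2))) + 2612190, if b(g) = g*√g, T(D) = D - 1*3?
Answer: 59725112173/22864 ≈ 2.6122e+6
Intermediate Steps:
T(D) = -3 + D (T(D) = D - 3 = -3 + D)
b(g) = g^(3/2)
a = 255/13 (a = -6*(938 + 1017)/(294 - 892) = -11730/(-598) = -11730*(-1)/598 = -6*(-85/26) = 255/13 ≈ 19.615)
V(o, J) = -1/(2*(255/13 + o)) (V(o, J) = -1/(2*(o + 255/13)) = -1/(2*(255/13 + o)))
V(-899, b(T(2))) + 2612190 = -13/(510 + 26*(-899)) + 2612190 = -13/(510 - 23374) + 2612190 = -13/(-22864) + 2612190 = -13*(-1/22864) + 2612190 = 13/22864 + 2612190 = 59725112173/22864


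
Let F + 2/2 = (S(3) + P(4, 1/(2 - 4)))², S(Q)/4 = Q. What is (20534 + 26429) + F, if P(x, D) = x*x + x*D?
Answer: 47638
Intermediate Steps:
S(Q) = 4*Q
P(x, D) = x² + D*x
F = 675 (F = -1 + (4*3 + 4*(1/(2 - 4) + 4))² = -1 + (12 + 4*(1/(-2) + 4))² = -1 + (12 + 4*(-½ + 4))² = -1 + (12 + 4*(7/2))² = -1 + (12 + 14)² = -1 + 26² = -1 + 676 = 675)
(20534 + 26429) + F = (20534 + 26429) + 675 = 46963 + 675 = 47638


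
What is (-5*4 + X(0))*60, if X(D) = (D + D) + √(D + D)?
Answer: -1200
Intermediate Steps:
X(D) = 2*D + √2*√D (X(D) = 2*D + √(2*D) = 2*D + √2*√D)
(-5*4 + X(0))*60 = (-5*4 + (2*0 + √2*√0))*60 = (-20 + (0 + √2*0))*60 = (-20 + (0 + 0))*60 = (-20 + 0)*60 = -20*60 = -1200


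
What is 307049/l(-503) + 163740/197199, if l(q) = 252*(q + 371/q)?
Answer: -54204444337/34123314960 ≈ -1.5885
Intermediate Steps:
l(q) = 252*q + 93492/q
307049/l(-503) + 163740/197199 = 307049/(252*(-503) + 93492/(-503)) + 163740/197199 = 307049/(-126756 + 93492*(-1/503)) + 163740*(1/197199) = 307049/(-126756 - 93492/503) + 54580/65733 = 307049/(-63851760/503) + 54580/65733 = 307049*(-503/63851760) + 54580/65733 = -3766967/1557360 + 54580/65733 = -54204444337/34123314960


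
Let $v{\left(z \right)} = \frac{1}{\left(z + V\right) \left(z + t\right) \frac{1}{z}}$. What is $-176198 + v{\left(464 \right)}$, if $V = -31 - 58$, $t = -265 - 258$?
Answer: $- \frac{3898381214}{22125} \approx -1.762 \cdot 10^{5}$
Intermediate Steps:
$t = -523$
$V = -89$
$v{\left(z \right)} = \frac{z}{\left(-523 + z\right) \left(-89 + z\right)}$ ($v{\left(z \right)} = \frac{1}{\left(z - 89\right) \left(z - 523\right) \frac{1}{z}} = \frac{1}{\left(-89 + z\right) \left(-523 + z\right) \frac{1}{z}} = \frac{1}{\left(-523 + z\right) \left(-89 + z\right) \frac{1}{z}} = \frac{1}{\frac{1}{z} \left(-523 + z\right) \left(-89 + z\right)} = \frac{z}{\left(-523 + z\right) \left(-89 + z\right)}$)
$-176198 + v{\left(464 \right)} = -176198 + \frac{464}{46547 + 464^{2} - 283968} = -176198 + \frac{464}{46547 + 215296 - 283968} = -176198 + \frac{464}{-22125} = -176198 + 464 \left(- \frac{1}{22125}\right) = -176198 - \frac{464}{22125} = - \frac{3898381214}{22125}$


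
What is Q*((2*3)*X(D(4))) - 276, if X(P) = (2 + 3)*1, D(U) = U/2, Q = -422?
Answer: -12936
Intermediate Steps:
D(U) = U/2 (D(U) = U*(1/2) = U/2)
X(P) = 5 (X(P) = 5*1 = 5)
Q*((2*3)*X(D(4))) - 276 = -422*2*3*5 - 276 = -2532*5 - 276 = -422*30 - 276 = -12660 - 276 = -12936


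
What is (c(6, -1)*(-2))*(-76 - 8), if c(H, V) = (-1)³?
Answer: -168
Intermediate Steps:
c(H, V) = -1
(c(6, -1)*(-2))*(-76 - 8) = (-1*(-2))*(-76 - 8) = 2*(-84) = -168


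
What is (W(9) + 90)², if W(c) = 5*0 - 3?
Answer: 7569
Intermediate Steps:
W(c) = -3 (W(c) = 0 - 3 = -3)
(W(9) + 90)² = (-3 + 90)² = 87² = 7569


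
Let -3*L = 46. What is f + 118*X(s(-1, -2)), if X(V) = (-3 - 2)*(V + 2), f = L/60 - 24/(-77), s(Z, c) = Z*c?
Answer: -16354411/6930 ≈ -2359.9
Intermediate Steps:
L = -46/3 (L = -⅓*46 = -46/3 ≈ -15.333)
f = 389/6930 (f = -46/3/60 - 24/(-77) = -46/3*1/60 - 24*(-1/77) = -23/90 + 24/77 = 389/6930 ≈ 0.056133)
X(V) = -10 - 5*V (X(V) = -5*(2 + V) = -10 - 5*V)
f + 118*X(s(-1, -2)) = 389/6930 + 118*(-10 - (-5)*(-2)) = 389/6930 + 118*(-10 - 5*2) = 389/6930 + 118*(-10 - 10) = 389/6930 + 118*(-20) = 389/6930 - 2360 = -16354411/6930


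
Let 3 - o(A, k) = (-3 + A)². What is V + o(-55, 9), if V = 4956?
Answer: 1595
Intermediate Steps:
o(A, k) = 3 - (-3 + A)²
V + o(-55, 9) = 4956 + (3 - (-3 - 55)²) = 4956 + (3 - 1*(-58)²) = 4956 + (3 - 1*3364) = 4956 + (3 - 3364) = 4956 - 3361 = 1595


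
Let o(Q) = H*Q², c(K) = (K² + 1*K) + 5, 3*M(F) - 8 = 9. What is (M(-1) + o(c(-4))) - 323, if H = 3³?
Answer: 22457/3 ≈ 7485.7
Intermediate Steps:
H = 27
M(F) = 17/3 (M(F) = 8/3 + (⅓)*9 = 8/3 + 3 = 17/3)
c(K) = 5 + K + K² (c(K) = (K² + K) + 5 = (K + K²) + 5 = 5 + K + K²)
o(Q) = 27*Q²
(M(-1) + o(c(-4))) - 323 = (17/3 + 27*(5 - 4 + (-4)²)²) - 323 = (17/3 + 27*(5 - 4 + 16)²) - 323 = (17/3 + 27*17²) - 323 = (17/3 + 27*289) - 323 = (17/3 + 7803) - 323 = 23426/3 - 323 = 22457/3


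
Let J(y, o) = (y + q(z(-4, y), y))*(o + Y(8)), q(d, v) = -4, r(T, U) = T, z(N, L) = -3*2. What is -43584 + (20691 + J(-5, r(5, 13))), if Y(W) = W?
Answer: -23010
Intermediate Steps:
z(N, L) = -6
J(y, o) = (-4 + y)*(8 + o) (J(y, o) = (y - 4)*(o + 8) = (-4 + y)*(8 + o))
-43584 + (20691 + J(-5, r(5, 13))) = -43584 + (20691 + (-32 - 4*5 + 8*(-5) + 5*(-5))) = -43584 + (20691 + (-32 - 20 - 40 - 25)) = -43584 + (20691 - 117) = -43584 + 20574 = -23010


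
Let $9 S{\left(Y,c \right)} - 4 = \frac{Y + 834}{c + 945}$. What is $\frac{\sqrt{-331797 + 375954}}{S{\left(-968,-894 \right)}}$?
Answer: $\frac{459 \sqrt{44157}}{70} \approx 1377.9$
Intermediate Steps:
$S{\left(Y,c \right)} = \frac{4}{9} + \frac{834 + Y}{9 \left(945 + c\right)}$ ($S{\left(Y,c \right)} = \frac{4}{9} + \frac{\left(Y + 834\right) \frac{1}{c + 945}}{9} = \frac{4}{9} + \frac{\left(834 + Y\right) \frac{1}{945 + c}}{9} = \frac{4}{9} + \frac{\frac{1}{945 + c} \left(834 + Y\right)}{9} = \frac{4}{9} + \frac{834 + Y}{9 \left(945 + c\right)}$)
$\frac{\sqrt{-331797 + 375954}}{S{\left(-968,-894 \right)}} = \frac{\sqrt{-331797 + 375954}}{\frac{1}{9} \frac{1}{945 - 894} \left(4614 - 968 + 4 \left(-894\right)\right)} = \frac{\sqrt{44157}}{\frac{1}{9} \cdot \frac{1}{51} \left(4614 - 968 - 3576\right)} = \frac{\sqrt{44157}}{\frac{1}{9} \cdot \frac{1}{51} \cdot 70} = \frac{\sqrt{44157}}{\frac{70}{459}} = \sqrt{44157} \cdot \frac{459}{70} = \frac{459 \sqrt{44157}}{70}$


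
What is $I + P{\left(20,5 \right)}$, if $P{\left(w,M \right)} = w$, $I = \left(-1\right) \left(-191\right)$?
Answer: $211$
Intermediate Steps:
$I = 191$
$I + P{\left(20,5 \right)} = 191 + 20 = 211$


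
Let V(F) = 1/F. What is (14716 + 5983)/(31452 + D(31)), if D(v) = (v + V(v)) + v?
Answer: 641669/976935 ≈ 0.65682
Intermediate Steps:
V(F) = 1/F
D(v) = 1/v + 2*v (D(v) = (v + 1/v) + v = 1/v + 2*v)
(14716 + 5983)/(31452 + D(31)) = (14716 + 5983)/(31452 + (1/31 + 2*31)) = 20699/(31452 + (1/31 + 62)) = 20699/(31452 + 1923/31) = 20699/(976935/31) = 20699*(31/976935) = 641669/976935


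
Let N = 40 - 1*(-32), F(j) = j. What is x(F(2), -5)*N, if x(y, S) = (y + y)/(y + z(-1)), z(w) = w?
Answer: 288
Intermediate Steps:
N = 72 (N = 40 + 32 = 72)
x(y, S) = 2*y/(-1 + y) (x(y, S) = (y + y)/(y - 1) = (2*y)/(-1 + y) = 2*y/(-1 + y))
x(F(2), -5)*N = (2*2/(-1 + 2))*72 = (2*2/1)*72 = (2*2*1)*72 = 4*72 = 288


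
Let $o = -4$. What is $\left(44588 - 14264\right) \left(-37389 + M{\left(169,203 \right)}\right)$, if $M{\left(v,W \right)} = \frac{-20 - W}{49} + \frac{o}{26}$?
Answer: $- \frac{103187330280}{91} \approx -1.1339 \cdot 10^{9}$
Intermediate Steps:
$M{\left(v,W \right)} = - \frac{358}{637} - \frac{W}{49}$ ($M{\left(v,W \right)} = \frac{-20 - W}{49} - \frac{4}{26} = \left(-20 - W\right) \frac{1}{49} - \frac{2}{13} = \left(- \frac{20}{49} - \frac{W}{49}\right) - \frac{2}{13} = - \frac{358}{637} - \frac{W}{49}$)
$\left(44588 - 14264\right) \left(-37389 + M{\left(169,203 \right)}\right) = \left(44588 - 14264\right) \left(-37389 - \frac{2997}{637}\right) = 30324 \left(-37389 - \frac{2997}{637}\right) = 30324 \left(- \frac{23819790}{637}\right) = - \frac{103187330280}{91}$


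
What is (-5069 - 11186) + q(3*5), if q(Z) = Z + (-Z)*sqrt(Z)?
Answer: -16240 - 15*sqrt(15) ≈ -16298.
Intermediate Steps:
q(Z) = Z - Z**(3/2)
(-5069 - 11186) + q(3*5) = (-5069 - 11186) + (3*5 - (3*5)**(3/2)) = -16255 + (15 - 15**(3/2)) = -16255 + (15 - 15*sqrt(15)) = -16240 - 15*sqrt(15)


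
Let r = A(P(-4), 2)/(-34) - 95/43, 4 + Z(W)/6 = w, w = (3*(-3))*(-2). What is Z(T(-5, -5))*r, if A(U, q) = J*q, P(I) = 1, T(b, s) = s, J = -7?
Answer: -110376/731 ≈ -150.99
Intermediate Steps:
w = 18 (w = -9*(-2) = 18)
A(U, q) = -7*q
Z(W) = 84 (Z(W) = -24 + 6*18 = -24 + 108 = 84)
r = -1314/731 (r = -7*2/(-34) - 95/43 = -14*(-1/34) - 95*1/43 = 7/17 - 95/43 = -1314/731 ≈ -1.7975)
Z(T(-5, -5))*r = 84*(-1314/731) = -110376/731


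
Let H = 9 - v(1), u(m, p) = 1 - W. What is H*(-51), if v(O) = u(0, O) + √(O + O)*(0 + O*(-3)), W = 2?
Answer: -510 - 153*√2 ≈ -726.38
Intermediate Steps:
u(m, p) = -1 (u(m, p) = 1 - 1*2 = 1 - 2 = -1)
v(O) = -1 - 3*√2*O^(3/2) (v(O) = -1 + √(O + O)*(0 + O*(-3)) = -1 + √(2*O)*(0 - 3*O) = -1 + (√2*√O)*(-3*O) = -1 - 3*√2*O^(3/2))
H = 10 + 3*√2 (H = 9 - (-1 - 3*√2*1^(3/2)) = 9 - (-1 - 3*√2*1) = 9 - (-1 - 3*√2) = 9 + (1 + 3*√2) = 10 + 3*√2 ≈ 14.243)
H*(-51) = (10 + 3*√2)*(-51) = -510 - 153*√2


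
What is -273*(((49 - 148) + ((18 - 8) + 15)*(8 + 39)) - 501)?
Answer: -156975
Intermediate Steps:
-273*(((49 - 148) + ((18 - 8) + 15)*(8 + 39)) - 501) = -273*((-99 + (10 + 15)*47) - 501) = -273*((-99 + 25*47) - 501) = -273*((-99 + 1175) - 501) = -273*(1076 - 501) = -273*575 = -156975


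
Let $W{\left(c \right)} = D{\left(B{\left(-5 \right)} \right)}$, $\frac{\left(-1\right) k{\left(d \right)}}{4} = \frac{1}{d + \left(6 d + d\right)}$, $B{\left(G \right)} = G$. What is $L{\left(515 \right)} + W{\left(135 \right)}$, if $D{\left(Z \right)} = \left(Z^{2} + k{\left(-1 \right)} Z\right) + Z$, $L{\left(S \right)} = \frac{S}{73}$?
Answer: $\frac{3585}{146} \approx 24.555$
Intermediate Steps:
$k{\left(d \right)} = - \frac{1}{2 d}$ ($k{\left(d \right)} = - \frac{4}{d + \left(6 d + d\right)} = - \frac{4}{d + 7 d} = - \frac{4}{8 d} = - 4 \frac{1}{8 d} = - \frac{1}{2 d}$)
$L{\left(S \right)} = \frac{S}{73}$ ($L{\left(S \right)} = S \frac{1}{73} = \frac{S}{73}$)
$D{\left(Z \right)} = Z^{2} + \frac{3 Z}{2}$ ($D{\left(Z \right)} = \left(Z^{2} + - \frac{1}{2 \left(-1\right)} Z\right) + Z = \left(Z^{2} + \left(- \frac{1}{2}\right) \left(-1\right) Z\right) + Z = \left(Z^{2} + \frac{Z}{2}\right) + Z = Z^{2} + \frac{3 Z}{2}$)
$W{\left(c \right)} = \frac{35}{2}$ ($W{\left(c \right)} = \frac{1}{2} \left(-5\right) \left(3 + 2 \left(-5\right)\right) = \frac{1}{2} \left(-5\right) \left(3 - 10\right) = \frac{1}{2} \left(-5\right) \left(-7\right) = \frac{35}{2}$)
$L{\left(515 \right)} + W{\left(135 \right)} = \frac{1}{73} \cdot 515 + \frac{35}{2} = \frac{515}{73} + \frac{35}{2} = \frac{3585}{146}$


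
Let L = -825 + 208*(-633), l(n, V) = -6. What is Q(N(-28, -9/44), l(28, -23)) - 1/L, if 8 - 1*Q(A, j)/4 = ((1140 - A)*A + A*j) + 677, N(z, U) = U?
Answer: -112090860587/64124676 ≈ -1748.0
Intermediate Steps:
Q(A, j) = -2676 - 4*A*j - 4*A*(1140 - A) (Q(A, j) = 32 - 4*(((1140 - A)*A + A*j) + 677) = 32 - 4*((A*(1140 - A) + A*j) + 677) = 32 - 4*((A*j + A*(1140 - A)) + 677) = 32 - 4*(677 + A*j + A*(1140 - A)) = 32 + (-2708 - 4*A*j - 4*A*(1140 - A)) = -2676 - 4*A*j - 4*A*(1140 - A))
L = -132489 (L = -825 - 131664 = -132489)
Q(N(-28, -9/44), l(28, -23)) - 1/L = (-2676 - (-41040)/44 + 4*(-9/44)² - 4*(-9/44)*(-6)) - 1/(-132489) = (-2676 - (-41040)/44 + 4*(-9*1/44)² - 4*(-9*1/44)*(-6)) - 1*(-1/132489) = (-2676 - 4560*(-9/44) + 4*(-9/44)² - 4*(-9/44)*(-6)) + 1/132489 = (-2676 + 10260/11 + 4*(81/1936) - 54/11) + 1/132489 = (-2676 + 10260/11 + 81/484 - 54/11) + 1/132489 = -846039/484 + 1/132489 = -112090860587/64124676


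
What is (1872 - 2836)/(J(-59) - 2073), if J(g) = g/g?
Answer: 241/518 ≈ 0.46525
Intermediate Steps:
J(g) = 1
(1872 - 2836)/(J(-59) - 2073) = (1872 - 2836)/(1 - 2073) = -964/(-2072) = -964*(-1/2072) = 241/518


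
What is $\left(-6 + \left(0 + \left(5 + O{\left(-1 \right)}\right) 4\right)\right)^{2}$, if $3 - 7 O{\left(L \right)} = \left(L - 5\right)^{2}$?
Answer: $\frac{1156}{49} \approx 23.592$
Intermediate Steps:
$O{\left(L \right)} = \frac{3}{7} - \frac{\left(-5 + L\right)^{2}}{7}$ ($O{\left(L \right)} = \frac{3}{7} - \frac{\left(L - 5\right)^{2}}{7} = \frac{3}{7} - \frac{\left(-5 + L\right)^{2}}{7}$)
$\left(-6 + \left(0 + \left(5 + O{\left(-1 \right)}\right) 4\right)\right)^{2} = \left(-6 + \left(0 + \left(5 + \left(\frac{3}{7} - \frac{\left(-5 - 1\right)^{2}}{7}\right)\right) 4\right)\right)^{2} = \left(-6 + \left(0 + \left(5 + \left(\frac{3}{7} - \frac{\left(-6\right)^{2}}{7}\right)\right) 4\right)\right)^{2} = \left(-6 + \left(0 + \left(5 + \left(\frac{3}{7} - \frac{36}{7}\right)\right) 4\right)\right)^{2} = \left(-6 + \left(0 + \left(5 - \frac{33}{7}\right) 4\right)\right)^{2} = \left(-6 + \left(0 + \frac{2}{7} \cdot 4\right)\right)^{2} = \left(-6 + \left(0 + \frac{8}{7}\right)\right)^{2} = \left(-6 + \frac{8}{7}\right)^{2} = \left(- \frac{34}{7}\right)^{2} = \frac{1156}{49}$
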